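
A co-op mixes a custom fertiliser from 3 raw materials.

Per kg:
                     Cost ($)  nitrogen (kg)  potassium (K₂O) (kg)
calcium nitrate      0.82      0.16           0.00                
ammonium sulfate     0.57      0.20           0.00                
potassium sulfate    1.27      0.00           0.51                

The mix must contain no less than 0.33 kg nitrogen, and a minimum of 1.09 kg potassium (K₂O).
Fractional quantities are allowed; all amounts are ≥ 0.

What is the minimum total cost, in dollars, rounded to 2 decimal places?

Set it up as a linear program. Let x1 = kg of calcium nitrate, x2 = kg of ammonium sulfate, x3 = kg of potassium sulfate.
min 0.82x1 + 0.57x2 + 1.27x3 s.t.:
  0.16x1 + 0.2x2 ≥ 0.33   (nitrogen)
  0.51x3 ≥ 1.09   (potassium (K₂O))
  x1, x2, x3 ≥ 0.
The minimum-cost mix takes nothing from calcium nitrate — only ammonium sulfate, potassium sulfate. There the nitrogen and potassium (K₂O) constraints are tight.
Solving gives x2 = 1.65, x3 = 2.137.
Hence cost = 0.57·1.65 + 1.27·2.137 = $3.6545.

$3.65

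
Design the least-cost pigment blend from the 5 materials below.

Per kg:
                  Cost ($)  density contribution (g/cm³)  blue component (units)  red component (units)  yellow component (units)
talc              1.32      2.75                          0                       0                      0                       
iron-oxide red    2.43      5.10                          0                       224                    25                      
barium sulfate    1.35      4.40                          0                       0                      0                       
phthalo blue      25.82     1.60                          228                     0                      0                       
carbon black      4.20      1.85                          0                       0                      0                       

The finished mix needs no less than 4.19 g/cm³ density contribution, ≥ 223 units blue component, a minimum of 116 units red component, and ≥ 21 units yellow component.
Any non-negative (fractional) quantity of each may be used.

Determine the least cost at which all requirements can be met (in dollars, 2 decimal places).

Let x1 = kg of talc, x2 = kg of iron-oxide red, x3 = kg of barium sulfate, x4 = kg of phthalo blue, x5 = kg of carbon black.
min 1.32x1 + 2.43x2 + 1.35x3 + 25.82x4 + 4.2x5 with:
  2.75x1 + 5.1x2 + 4.4x3 + 1.6x4 + 1.85x5 ≥ 4.19   (density contribution)
  228x4 ≥ 223   (blue component)
  224x2 ≥ 116   (red component)
  25x2 ≥ 21   (yellow component)
  x1, x2, x3, x4, x5 ≥ 0.
The cheapest feasible vertex uses only iron-oxide red, phthalo blue; talc, barium sulfate, carbon black are not used. The blue component and yellow component requirements are met with equality.
That vertex is x2 = 0.84, x4 = 0.97807.
Objective = 2.43·0.84 + 25.82·0.97807 = 27.29497.

$27.29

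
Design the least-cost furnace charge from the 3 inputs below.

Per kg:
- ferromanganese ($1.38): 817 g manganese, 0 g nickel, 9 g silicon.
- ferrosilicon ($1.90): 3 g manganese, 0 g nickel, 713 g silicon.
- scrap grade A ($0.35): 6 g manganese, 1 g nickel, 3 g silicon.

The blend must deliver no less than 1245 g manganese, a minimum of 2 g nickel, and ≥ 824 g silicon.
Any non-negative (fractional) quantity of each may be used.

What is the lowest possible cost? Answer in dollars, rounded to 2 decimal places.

$4.92

Set it up as a linear program. Let x1 = kg of ferromanganese, x2 = kg of ferrosilicon, x3 = kg of scrap grade A.
Minimize 1.38x1 + 1.9x2 + 0.35x3 s.t.:
  817x1 + 3x2 + 6x3 ≥ 1245   (manganese)
  1x3 ≥ 2   (nickel)
  9x1 + 713x2 + 3x3 ≥ 824   (silicon)
  x1, x2, x3 ≥ 0.
All 3 inputs are positive at the optimum. There the manganese, nickel, silicon constraints are tight.
Optimal quantities: ferromanganese = 1.505 kg, ferrosilicon = 1.128 kg, scrap grade A = 2 kg.
Total cost: 1.38·1.505 + 1.9·1.128 + 0.35·2 = 4.9201.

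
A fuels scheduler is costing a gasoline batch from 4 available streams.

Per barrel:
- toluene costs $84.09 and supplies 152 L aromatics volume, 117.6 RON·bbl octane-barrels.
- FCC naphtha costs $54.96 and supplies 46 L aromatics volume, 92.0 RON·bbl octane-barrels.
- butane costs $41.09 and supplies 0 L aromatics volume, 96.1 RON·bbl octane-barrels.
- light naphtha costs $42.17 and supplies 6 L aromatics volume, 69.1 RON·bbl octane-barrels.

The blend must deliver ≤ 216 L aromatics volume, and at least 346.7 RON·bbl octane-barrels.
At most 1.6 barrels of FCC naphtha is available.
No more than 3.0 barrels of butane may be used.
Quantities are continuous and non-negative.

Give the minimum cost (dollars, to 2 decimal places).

$158.16

Let x1 = barrels of toluene, x2 = barrels of FCC naphtha, x3 = barrels of butane, x4 = barrels of light naphtha.
min 84.09x1 + 54.96x2 + 41.09x3 + 42.17x4 with:
  152x1 + 46x2 + 6x4 ≤ 216   (aromatics volume)
  117.6x1 + 92x2 + 96.1x3 + 69.1x4 ≥ 346.7   (octane-barrels)
  x2 ≤ 1.6
  x3 ≤ 3
  x1, x2, x3, x4 ≥ 0.
The optimal basis is {FCC naphtha, butane}; toluene, light naphtha drop out. Binding constraints: octane-barrels and the butane cap.
So FCC naphtha = 0.6348 barrels, butane = 3 barrels.
Cost = 54.96·0.6348 + 41.09·3 = 158.1586.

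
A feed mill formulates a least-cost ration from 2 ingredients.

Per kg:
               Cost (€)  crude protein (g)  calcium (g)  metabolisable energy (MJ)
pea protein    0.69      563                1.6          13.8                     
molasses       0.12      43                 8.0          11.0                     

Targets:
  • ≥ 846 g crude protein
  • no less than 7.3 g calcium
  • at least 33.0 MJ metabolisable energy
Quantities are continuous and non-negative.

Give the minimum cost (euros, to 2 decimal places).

Set it up as a linear program. Let x1 = kg of pea protein, x2 = kg of molasses.
Minimize 0.69x1 + 0.12x2 subject to:
  563x1 + 43x2 ≥ 846   (crude protein)
  1.6x1 + 8x2 ≥ 7.3   (calcium)
  13.8x1 + 11x2 ≥ 33   (metabolisable energy)
  x1, x2 ≥ 0.
Both inputs are positive at the optimum. There the crude protein and metabolisable energy constraints are tight.
Optimal quantities: pea protein = 1.408 kg, molasses = 1.233 kg.
Objective = 0.69·1.408 + 0.12·1.233 = 1.1195.

€1.12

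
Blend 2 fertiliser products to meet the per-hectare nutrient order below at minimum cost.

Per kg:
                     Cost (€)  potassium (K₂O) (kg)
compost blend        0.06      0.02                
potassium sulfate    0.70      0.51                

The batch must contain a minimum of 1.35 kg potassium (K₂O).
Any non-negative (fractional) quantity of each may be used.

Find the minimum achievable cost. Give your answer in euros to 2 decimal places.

€1.85

Let x1 = kg of compost blend, x2 = kg of potassium sulfate.
min 0.06x1 + 0.7x2 s.t.:
  0.02x1 + 0.51x2 ≥ 1.35   (potassium (K₂O))
  x1, x2 ≥ 0.
The cheapest feasible vertex uses only potassium sulfate; compost blend is not used. There the potassium (K₂O) constraint is tight.
Solving gives x2 = 2.647.
Cost = 0.7·2.647 = 1.8529.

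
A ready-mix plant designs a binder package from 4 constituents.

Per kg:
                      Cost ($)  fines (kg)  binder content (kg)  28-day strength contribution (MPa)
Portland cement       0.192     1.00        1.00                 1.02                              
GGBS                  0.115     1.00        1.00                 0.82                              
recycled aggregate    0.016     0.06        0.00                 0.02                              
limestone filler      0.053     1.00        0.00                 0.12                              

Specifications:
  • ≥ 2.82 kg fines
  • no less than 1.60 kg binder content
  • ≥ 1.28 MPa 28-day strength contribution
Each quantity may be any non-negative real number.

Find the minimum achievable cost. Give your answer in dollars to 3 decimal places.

Treat it as an LP. Let x1 = kg of Portland cement, x2 = kg of GGBS, x3 = kg of recycled aggregate, x4 = kg of limestone filler.
min 0.192x1 + 0.115x2 + 0.016x3 + 0.053x4 s.t.:
  1x1 + 1x2 + 0.06x3 + 1x4 ≥ 2.82   (fines)
  1x1 + 1x2 ≥ 1.6   (binder content)
  1.02x1 + 0.82x2 + 0.02x3 + 0.12x4 ≥ 1.28   (28-day strength contribution)
  x1, x2, x3, x4 ≥ 0.
The cheapest feasible vertex uses only GGBS, limestone filler; Portland cement, recycled aggregate are not used. There the fines and binder content constraints are tight.
So GGBS = 1.6 kg, limestone filler = 1.22 kg.
Total cost: 0.115·1.6 + 0.053·1.22 = 0.24866.

$0.249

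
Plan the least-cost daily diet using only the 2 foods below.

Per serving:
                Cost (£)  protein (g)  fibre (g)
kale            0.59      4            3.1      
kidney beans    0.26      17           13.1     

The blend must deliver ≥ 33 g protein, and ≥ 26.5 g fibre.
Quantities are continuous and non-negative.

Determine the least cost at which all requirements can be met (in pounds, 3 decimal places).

This is a linear program. Let x1 = servings of kale, x2 = servings of kidney beans.
Minimise 0.59x1 + 0.26x2 with:
  4x1 + 17x2 ≥ 33   (protein)
  3.1x1 + 13.1x2 ≥ 26.5   (fibre)
  x1, x2 ≥ 0.
The cheapest feasible vertex uses only kidney beans; kale is not used. Binding constraint: fibre.
So kidney beans = 2.023 servings.
Objective = 0.26·2.023 = 0.52598.

£0.526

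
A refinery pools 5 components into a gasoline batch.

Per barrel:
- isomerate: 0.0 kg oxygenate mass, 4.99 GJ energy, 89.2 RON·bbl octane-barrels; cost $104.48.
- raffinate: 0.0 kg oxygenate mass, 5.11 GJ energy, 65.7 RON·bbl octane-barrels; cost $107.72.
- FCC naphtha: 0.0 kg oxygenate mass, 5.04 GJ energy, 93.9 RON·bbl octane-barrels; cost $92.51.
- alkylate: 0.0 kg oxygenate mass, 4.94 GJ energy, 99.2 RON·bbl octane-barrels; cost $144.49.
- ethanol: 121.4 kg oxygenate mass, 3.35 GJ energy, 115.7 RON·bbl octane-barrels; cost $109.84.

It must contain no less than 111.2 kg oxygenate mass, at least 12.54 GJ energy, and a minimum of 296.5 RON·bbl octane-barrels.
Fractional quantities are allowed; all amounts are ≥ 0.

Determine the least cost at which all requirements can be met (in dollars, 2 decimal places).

Set it up as a linear program. Let x1 = barrels of isomerate, x2 = barrels of raffinate, x3 = barrels of FCC naphtha, x4 = barrels of alkylate, x5 = barrels of ethanol.
Minimize 104.48x1 + 107.72x2 + 92.51x3 + 144.49x4 + 109.84x5 s.t.:
  121.4x5 ≥ 111.2   (oxygenate mass)
  4.99x1 + 5.11x2 + 5.04x3 + 4.94x4 + 3.35x5 ≥ 12.54   (energy)
  89.2x1 + 65.7x2 + 93.9x3 + 99.2x4 + 115.7x5 ≥ 296.5   (octane-barrels)
  x1, x2, x3, x4, x5 ≥ 0.
The minimum-cost mix takes nothing from isomerate, raffinate, alkylate — only FCC naphtha, ethanol. Binding constraints: energy and octane-barrels.
Optimal quantities: FCC naphtha = 1.7039 barrels, ethanol = 1.1798 barrels.
Cost = 92.51·1.7039 + 109.84·1.1798 = 287.2170.

$287.22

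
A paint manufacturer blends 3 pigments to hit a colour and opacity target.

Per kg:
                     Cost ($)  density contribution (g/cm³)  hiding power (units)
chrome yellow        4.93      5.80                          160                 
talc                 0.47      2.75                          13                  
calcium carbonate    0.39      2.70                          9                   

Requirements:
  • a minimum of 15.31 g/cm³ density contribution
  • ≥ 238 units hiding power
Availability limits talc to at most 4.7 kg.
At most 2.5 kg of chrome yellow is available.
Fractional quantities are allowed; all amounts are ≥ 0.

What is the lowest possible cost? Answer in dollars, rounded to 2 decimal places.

$7.54

Let x1 = kg of chrome yellow, x2 = kg of talc, x3 = kg of calcium carbonate.
min 4.93x1 + 0.47x2 + 0.39x3 s.t.:
  5.8x1 + 2.75x2 + 2.7x3 ≥ 15.31   (density contribution)
  160x1 + 13x2 + 9x3 ≥ 238   (hiding power)
  x2 ≤ 4.7
  x1 ≤ 2.5
  x1, x2, x3 ≥ 0.
The cheapest feasible vertex uses only chrome yellow, talc; calcium carbonate is not used. There the density contribution and hiding power constraints are tight.
Optimal quantities: chrome yellow = 1.249 kg, talc = 2.933 kg.
Cost = 4.93·1.249 + 0.47·2.933 = 7.5361.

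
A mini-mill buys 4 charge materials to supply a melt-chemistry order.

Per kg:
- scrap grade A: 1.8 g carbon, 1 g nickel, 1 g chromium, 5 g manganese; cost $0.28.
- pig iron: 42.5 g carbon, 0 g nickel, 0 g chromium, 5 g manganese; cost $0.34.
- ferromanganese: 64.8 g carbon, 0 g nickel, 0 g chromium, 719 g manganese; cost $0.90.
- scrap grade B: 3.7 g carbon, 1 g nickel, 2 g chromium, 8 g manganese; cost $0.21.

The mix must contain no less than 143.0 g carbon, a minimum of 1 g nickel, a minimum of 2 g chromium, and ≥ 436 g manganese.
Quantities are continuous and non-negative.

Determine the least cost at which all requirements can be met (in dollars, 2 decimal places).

$1.55

This is a linear program. Let x1 = kg of scrap grade A, x2 = kg of pig iron, x3 = kg of ferromanganese, x4 = kg of scrap grade B.
Minimise 0.28x1 + 0.34x2 + 0.9x3 + 0.21x4 subject to:
  1.8x1 + 42.5x2 + 64.8x3 + 3.7x4 ≥ 143   (carbon)
  1x1 + 1x4 ≥ 1   (nickel)
  1x1 + 2x4 ≥ 2   (chromium)
  5x1 + 5x2 + 719x3 + 8x4 ≥ 436   (manganese)
  x1, x2, x3, x4 ≥ 0.
The minimum-cost mix takes nothing from scrap grade A — only pig iron, ferromanganese, scrap grade B. Binding constraints: carbon, nickel, chromium, manganese.
Optimal quantities: pig iron = 2.395 kg, ferromanganese = 0.5786 kg, scrap grade B = 1 kg.
Objective = 0.34·2.395 + 0.9·0.5786 + 0.21·1 = 1.54504.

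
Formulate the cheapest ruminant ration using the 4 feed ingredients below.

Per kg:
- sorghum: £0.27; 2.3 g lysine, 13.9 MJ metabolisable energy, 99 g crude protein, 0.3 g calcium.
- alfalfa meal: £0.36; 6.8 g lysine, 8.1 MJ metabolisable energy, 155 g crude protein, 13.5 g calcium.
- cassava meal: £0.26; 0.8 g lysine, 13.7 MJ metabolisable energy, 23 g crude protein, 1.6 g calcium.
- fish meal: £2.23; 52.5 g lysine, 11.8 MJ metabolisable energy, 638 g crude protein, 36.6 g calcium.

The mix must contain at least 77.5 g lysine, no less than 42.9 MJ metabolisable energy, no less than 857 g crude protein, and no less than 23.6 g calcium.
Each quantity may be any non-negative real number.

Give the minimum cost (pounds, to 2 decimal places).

Treat it as an LP. Let x1 = kg of sorghum, x2 = kg of alfalfa meal, x3 = kg of cassava meal, x4 = kg of fish meal.
Minimize 0.27x1 + 0.36x2 + 0.26x3 + 2.23x4 s.t.:
  2.3x1 + 6.8x2 + 0.8x3 + 52.5x4 ≥ 77.5   (lysine)
  13.9x1 + 8.1x2 + 13.7x3 + 11.8x4 ≥ 42.9   (metabolisable energy)
  99x1 + 155x2 + 23x3 + 638x4 ≥ 857   (crude protein)
  0.3x1 + 13.5x2 + 1.6x3 + 36.6x4 ≥ 23.6   (calcium)
  x1, x2, x3, x4 ≥ 0.
At the optimum only alfalfa meal, fish meal are positive (sorghum, cassava meal = 0). There the lysine and metabolisable energy constraints are tight.
Solving gives x2 = 3.877, x4 = 0.974.
Hence cost = 0.36·3.877 + 2.23·0.974 = £3.5677.

£3.57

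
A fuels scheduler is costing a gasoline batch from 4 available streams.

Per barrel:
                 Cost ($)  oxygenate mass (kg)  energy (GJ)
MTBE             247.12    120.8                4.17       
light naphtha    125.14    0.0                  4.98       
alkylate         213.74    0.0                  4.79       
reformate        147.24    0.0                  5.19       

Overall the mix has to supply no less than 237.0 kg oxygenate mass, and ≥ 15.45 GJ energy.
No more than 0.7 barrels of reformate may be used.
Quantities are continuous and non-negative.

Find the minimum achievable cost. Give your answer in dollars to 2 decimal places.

$667.48

Set it up as a linear program. Let x1 = barrels of MTBE, x2 = barrels of light naphtha, x3 = barrels of alkylate, x4 = barrels of reformate.
min 247.12x1 + 125.14x2 + 213.74x3 + 147.24x4 subject to:
  120.8x1 ≥ 237   (oxygenate mass)
  4.17x1 + 4.98x2 + 4.79x3 + 5.19x4 ≥ 15.45   (energy)
  x4 ≤ 0.7
  x1, x2, x3, x4 ≥ 0.
The optimal basis is {MTBE, light naphtha}; alkylate, reformate drop out. There the oxygenate mass and energy constraints are tight.
So MTBE = 1.9619 barrels, light naphtha = 1.4596 barrels.
Hence cost = 247.12·1.9619 + 125.14·1.4596 = $667.4791.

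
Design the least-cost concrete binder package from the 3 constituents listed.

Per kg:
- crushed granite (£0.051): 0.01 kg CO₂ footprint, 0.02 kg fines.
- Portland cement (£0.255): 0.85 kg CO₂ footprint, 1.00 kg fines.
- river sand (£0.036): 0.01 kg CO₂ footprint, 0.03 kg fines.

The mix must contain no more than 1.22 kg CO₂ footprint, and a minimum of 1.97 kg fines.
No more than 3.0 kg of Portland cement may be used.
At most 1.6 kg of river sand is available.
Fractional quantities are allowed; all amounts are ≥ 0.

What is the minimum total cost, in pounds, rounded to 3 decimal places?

£3.365

Let x1 = kg of crushed granite, x2 = kg of Portland cement, x3 = kg of river sand.
Minimize 0.051x1 + 0.255x2 + 0.036x3 with:
  0.01x1 + 0.85x2 + 0.01x3 ≤ 1.22   (CO₂ footprint)
  0.02x1 + 1x2 + 0.03x3 ≥ 1.97   (fines)
  x2 ≤ 3
  x3 ≤ 1.6
  x1, x2, x3 ≥ 0.
All 3 inputs are positive at the optimum. There the CO₂ footprint, fines, the river sand cap constraints are tight.
Solving gives x1 = 61.386, x2 = 0.69429, x3 = 1.6.
Hence cost = 0.051·61.386 + 0.255·0.69429 + 0.036·1.6 = £3.36533.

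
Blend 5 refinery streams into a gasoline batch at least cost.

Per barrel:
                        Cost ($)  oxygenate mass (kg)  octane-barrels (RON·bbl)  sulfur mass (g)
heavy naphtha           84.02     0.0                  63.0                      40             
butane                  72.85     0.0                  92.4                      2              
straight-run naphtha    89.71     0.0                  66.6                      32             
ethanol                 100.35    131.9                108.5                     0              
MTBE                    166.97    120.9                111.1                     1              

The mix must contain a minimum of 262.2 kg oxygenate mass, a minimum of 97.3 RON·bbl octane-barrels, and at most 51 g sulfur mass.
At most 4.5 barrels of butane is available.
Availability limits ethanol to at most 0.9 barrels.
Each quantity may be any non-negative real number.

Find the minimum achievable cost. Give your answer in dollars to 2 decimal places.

$288.48

Treat it as an LP. Let x1 = barrels of heavy naphtha, x2 = barrels of butane, x3 = barrels of straight-run naphtha, x4 = barrels of ethanol, x5 = barrels of MTBE.
Minimize 84.02x1 + 72.85x2 + 89.71x3 + 100.35x4 + 166.97x5 with:
  131.9x4 + 120.9x5 ≥ 262.2   (oxygenate mass)
  63x1 + 92.4x2 + 66.6x3 + 108.5x4 + 111.1x5 ≥ 97.3   (octane-barrels)
  40x1 + 2x2 + 32x3 + 1x5 ≤ 51   (sulfur mass)
  x2 ≤ 4.5
  x4 ≤ 0.9
  x1, x2, x3, x4, x5 ≥ 0.
At the optimum only ethanol, MTBE are positive (heavy naphtha, butane, straight-run naphtha = 0). There the oxygenate mass and the ethanol cap constraints are tight.
So ethanol = 0.9 barrels, MTBE = 1.18685 barrels.
Cost = 100.35·0.9 + 166.97·1.18685 = 288.4833.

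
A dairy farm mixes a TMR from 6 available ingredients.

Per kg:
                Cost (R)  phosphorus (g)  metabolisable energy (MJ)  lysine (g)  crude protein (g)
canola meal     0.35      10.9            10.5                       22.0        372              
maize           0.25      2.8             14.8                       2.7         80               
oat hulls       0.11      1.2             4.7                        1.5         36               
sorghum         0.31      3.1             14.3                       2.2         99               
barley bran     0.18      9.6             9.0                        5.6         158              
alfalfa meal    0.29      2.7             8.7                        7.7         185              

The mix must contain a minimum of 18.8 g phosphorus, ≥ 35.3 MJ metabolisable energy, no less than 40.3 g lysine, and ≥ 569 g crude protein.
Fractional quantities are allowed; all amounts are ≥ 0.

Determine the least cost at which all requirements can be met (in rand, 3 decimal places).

R0.872

Treat it as an LP. Let x1 = kg of canola meal, x2 = kg of maize, x3 = kg of oat hulls, x4 = kg of sorghum, x5 = kg of barley bran, x6 = kg of alfalfa meal.
Minimize 0.35x1 + 0.25x2 + 0.11x3 + 0.31x4 + 0.18x5 + 0.29x6 subject to:
  10.9x1 + 2.8x2 + 1.2x3 + 3.1x4 + 9.6x5 + 2.7x6 ≥ 18.8   (phosphorus)
  10.5x1 + 14.8x2 + 4.7x3 + 14.3x4 + 9x5 + 8.7x6 ≥ 35.3   (metabolisable energy)
  22x1 + 2.7x2 + 1.5x3 + 2.2x4 + 5.6x5 + 7.7x6 ≥ 40.3   (lysine)
  372x1 + 80x2 + 36x3 + 99x4 + 158x5 + 185x6 ≥ 569   (crude protein)
  x1, x2, x3, x4, x5, x6 ≥ 0.
The cheapest feasible vertex uses only canola meal, barley bran; maize, oat hulls, sorghum, alfalfa meal are not used. The metabolisable energy and lysine requirements are met with equality.
So canola meal = 1.185 kg, barley bran = 2.539 kg.
Cost = 0.35·1.185 + 0.18·2.539 = 0.87177.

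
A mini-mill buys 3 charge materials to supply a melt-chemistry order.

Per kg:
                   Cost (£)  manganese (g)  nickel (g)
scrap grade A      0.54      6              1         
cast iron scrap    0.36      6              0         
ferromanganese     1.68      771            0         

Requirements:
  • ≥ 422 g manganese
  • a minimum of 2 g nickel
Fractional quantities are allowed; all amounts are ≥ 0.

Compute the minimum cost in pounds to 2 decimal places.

£1.97

This is a linear program. Let x1 = kg of scrap grade A, x2 = kg of cast iron scrap, x3 = kg of ferromanganese.
Minimise 0.54x1 + 0.36x2 + 1.68x3 subject to:
  6x1 + 6x2 + 771x3 ≥ 422   (manganese)
  1x1 ≥ 2   (nickel)
  x1, x2, x3 ≥ 0.
The optimal basis is {scrap grade A, ferromanganese}; cast iron scrap drops out. There the manganese and nickel constraints are tight.
So scrap grade A = 2 kg, ferromanganese = 0.5318 kg.
Cost = 0.54·2 + 1.68·0.5318 = 1.9734.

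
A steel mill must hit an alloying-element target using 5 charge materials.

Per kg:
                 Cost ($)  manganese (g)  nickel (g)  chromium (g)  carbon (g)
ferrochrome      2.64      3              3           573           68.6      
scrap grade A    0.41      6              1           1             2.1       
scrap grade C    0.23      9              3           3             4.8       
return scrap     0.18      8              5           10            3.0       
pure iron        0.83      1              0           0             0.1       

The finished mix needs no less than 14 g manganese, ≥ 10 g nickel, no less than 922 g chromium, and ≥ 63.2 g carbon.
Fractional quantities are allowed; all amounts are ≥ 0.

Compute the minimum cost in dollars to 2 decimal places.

$4.40

Set it up as a linear program. Let x1 = kg of ferrochrome, x2 = kg of scrap grade A, x3 = kg of scrap grade C, x4 = kg of return scrap, x5 = kg of pure iron.
min 2.64x1 + 0.41x2 + 0.23x3 + 0.18x4 + 0.83x5 s.t.:
  3x1 + 6x2 + 9x3 + 8x4 + 1x5 ≥ 14   (manganese)
  3x1 + 1x2 + 3x3 + 5x4 ≥ 10   (nickel)
  573x1 + 1x2 + 3x3 + 10x4 ≥ 922   (chromium)
  68.6x1 + 2.1x2 + 4.8x3 + 3x4 + 0.1x5 ≥ 63.2   (carbon)
  x1, x2, x3, x4, x5 ≥ 0.
At the optimum only ferrochrome, return scrap are positive (scrap grade A, scrap grade C, pure iron = 0). There the manganese and chromium constraints are tight.
Optimal quantities: ferrochrome = 1.589 kg, return scrap = 1.154 kg.
Total cost: 2.64·1.589 + 0.18·1.154 = 4.4027.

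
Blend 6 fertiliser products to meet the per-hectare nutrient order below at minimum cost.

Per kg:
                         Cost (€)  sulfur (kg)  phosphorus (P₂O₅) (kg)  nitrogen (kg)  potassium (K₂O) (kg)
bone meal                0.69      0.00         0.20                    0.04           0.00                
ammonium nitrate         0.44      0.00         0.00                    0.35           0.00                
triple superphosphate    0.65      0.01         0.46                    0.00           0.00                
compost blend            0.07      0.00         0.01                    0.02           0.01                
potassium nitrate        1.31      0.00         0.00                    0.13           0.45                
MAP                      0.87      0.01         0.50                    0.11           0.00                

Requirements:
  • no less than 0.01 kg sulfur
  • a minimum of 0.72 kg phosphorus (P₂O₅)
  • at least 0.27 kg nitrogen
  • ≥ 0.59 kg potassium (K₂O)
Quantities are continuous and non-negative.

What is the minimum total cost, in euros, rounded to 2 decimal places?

Treat it as an LP. Let x1 = kg of bone meal, x2 = kg of ammonium nitrate, x3 = kg of triple superphosphate, x4 = kg of compost blend, x5 = kg of potassium nitrate, x6 = kg of MAP.
min 0.69x1 + 0.44x2 + 0.65x3 + 0.07x4 + 1.31x5 + 0.87x6 subject to:
  0.01x3 + 0.01x6 ≥ 0.01   (sulfur)
  0.2x1 + 0.46x3 + 0.01x4 + 0.5x6 ≥ 0.72   (phosphorus (P₂O₅))
  0.04x1 + 0.35x2 + 0.02x4 + 0.13x5 + 0.11x6 ≥ 0.27   (nitrogen)
  0.01x4 + 0.45x5 ≥ 0.59   (potassium (K₂O))
  x1, x2, x3, x4, x5, x6 ≥ 0.
The minimum-cost mix takes nothing from bone meal, compost blend, MAP — only ammonium nitrate, triple superphosphate, potassium nitrate. There the phosphorus (P₂O₅), nitrogen, potassium (K₂O) constraints are tight.
That vertex is x2 = 0.2844, x3 = 1.565, x5 = 1.311.
Objective = 0.44·0.2844 + 0.65·1.565 + 1.31·1.311 = 2.8598.

€2.86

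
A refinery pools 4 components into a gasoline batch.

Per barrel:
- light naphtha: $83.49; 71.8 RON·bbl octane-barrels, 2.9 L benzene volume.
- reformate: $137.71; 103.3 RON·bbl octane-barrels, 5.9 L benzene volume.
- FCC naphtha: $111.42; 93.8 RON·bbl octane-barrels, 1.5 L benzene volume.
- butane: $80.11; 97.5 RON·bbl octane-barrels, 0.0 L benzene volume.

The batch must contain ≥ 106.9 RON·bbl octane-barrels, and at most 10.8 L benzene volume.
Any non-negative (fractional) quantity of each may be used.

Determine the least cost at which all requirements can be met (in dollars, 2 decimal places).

$87.83

Treat it as an LP. Let x1 = barrels of light naphtha, x2 = barrels of reformate, x3 = barrels of FCC naphtha, x4 = barrels of butane.
Minimise 83.49x1 + 137.71x2 + 111.42x3 + 80.11x4 with:
  71.8x1 + 103.3x2 + 93.8x3 + 97.5x4 ≥ 106.9   (octane-barrels)
  2.9x1 + 5.9x2 + 1.5x3 ≤ 10.8   (benzene volume)
  x1, x2, x3, x4 ≥ 0.
The cheapest feasible vertex uses only butane; light naphtha, reformate, FCC naphtha are not used. There the octane-barrels constraint is tight.
That vertex is x4 = 1.0964.
Cost = 80.11·1.0964 = 87.8326.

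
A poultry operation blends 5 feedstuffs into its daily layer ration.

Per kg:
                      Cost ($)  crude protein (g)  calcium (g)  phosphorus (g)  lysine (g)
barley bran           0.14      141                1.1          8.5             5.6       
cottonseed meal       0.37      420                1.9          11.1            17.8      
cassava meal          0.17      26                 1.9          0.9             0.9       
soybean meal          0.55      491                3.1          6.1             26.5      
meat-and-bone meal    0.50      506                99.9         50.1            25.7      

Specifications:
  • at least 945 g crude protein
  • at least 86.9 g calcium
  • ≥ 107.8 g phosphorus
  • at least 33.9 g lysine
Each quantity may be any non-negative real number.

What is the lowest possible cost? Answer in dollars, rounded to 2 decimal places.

Let x1 = kg of barley bran, x2 = kg of cottonseed meal, x3 = kg of cassava meal, x4 = kg of soybean meal, x5 = kg of meat-and-bone meal.
Minimise 0.14x1 + 0.37x2 + 0.17x3 + 0.55x4 + 0.5x5 with:
  141x1 + 420x2 + 26x3 + 491x4 + 506x5 ≥ 945   (crude protein)
  1.1x1 + 1.9x2 + 1.9x3 + 3.1x4 + 99.9x5 ≥ 86.9   (calcium)
  8.5x1 + 11.1x2 + 0.9x3 + 6.1x4 + 50.1x5 ≥ 107.8   (phosphorus)
  5.6x1 + 17.8x2 + 0.9x3 + 26.5x4 + 25.7x5 ≥ 33.9   (lysine)
  x1, x2, x3, x4, x5 ≥ 0.
The cheapest feasible vertex uses only meat-and-bone meal; barley bran, cottonseed meal, cassava meal, soybean meal are not used. There the phosphorus constraint is tight.
Optimal quantities: meat-and-bone meal = 2.152 kg.
Hence cost = 0.5·2.152 = $1.0760.

$1.08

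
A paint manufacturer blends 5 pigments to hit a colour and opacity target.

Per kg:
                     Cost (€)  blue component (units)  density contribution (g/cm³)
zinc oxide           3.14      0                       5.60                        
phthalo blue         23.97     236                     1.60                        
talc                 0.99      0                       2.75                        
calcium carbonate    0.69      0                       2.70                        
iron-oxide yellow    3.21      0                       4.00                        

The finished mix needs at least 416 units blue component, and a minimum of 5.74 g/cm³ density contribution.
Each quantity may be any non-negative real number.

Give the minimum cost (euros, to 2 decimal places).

€43.00

Treat it as an LP. Let x1 = kg of zinc oxide, x2 = kg of phthalo blue, x3 = kg of talc, x4 = kg of calcium carbonate, x5 = kg of iron-oxide yellow.
Minimize 3.14x1 + 23.97x2 + 0.99x3 + 0.69x4 + 3.21x5 subject to:
  236x2 ≥ 416   (blue component)
  5.6x1 + 1.6x2 + 2.75x3 + 2.7x4 + 4x5 ≥ 5.74   (density contribution)
  x1, x2, x3, x4, x5 ≥ 0.
The cheapest feasible vertex uses only phthalo blue, calcium carbonate; zinc oxide, talc, iron-oxide yellow are not used. The blue component and density contribution requirements are met with equality.
So phthalo blue = 1.7627 kg, calcium carbonate = 1.0814 kg.
Cost = 23.97·1.7627 + 0.69·1.0814 = 42.9981.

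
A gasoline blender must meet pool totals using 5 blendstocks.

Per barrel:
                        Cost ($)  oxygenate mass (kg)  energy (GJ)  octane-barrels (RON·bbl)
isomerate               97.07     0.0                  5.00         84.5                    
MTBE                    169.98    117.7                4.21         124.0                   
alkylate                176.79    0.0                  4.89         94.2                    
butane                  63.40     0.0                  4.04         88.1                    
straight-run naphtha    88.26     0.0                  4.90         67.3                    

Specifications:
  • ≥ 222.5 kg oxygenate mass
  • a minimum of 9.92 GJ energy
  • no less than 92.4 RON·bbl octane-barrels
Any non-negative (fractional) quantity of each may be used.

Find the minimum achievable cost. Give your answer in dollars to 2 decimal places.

$352.11

Treat it as an LP. Let x1 = barrels of isomerate, x2 = barrels of MTBE, x3 = barrels of alkylate, x4 = barrels of butane, x5 = barrels of straight-run naphtha.
Minimise 97.07x1 + 169.98x2 + 176.79x3 + 63.4x4 + 88.26x5 subject to:
  117.7x2 ≥ 222.5   (oxygenate mass)
  5x1 + 4.21x2 + 4.89x3 + 4.04x4 + 4.9x5 ≥ 9.92   (energy)
  84.5x1 + 124x2 + 94.2x3 + 88.1x4 + 67.3x5 ≥ 92.4   (octane-barrels)
  x1, x2, x3, x4, x5 ≥ 0.
The cheapest feasible vertex uses only MTBE, butane; isomerate, alkylate, straight-run naphtha are not used. The oxygenate mass and energy requirements are met with equality.
Optimal quantities: MTBE = 1.8904 barrels, butane = 0.4855 barrels.
Total cost: 169.98·1.8904 + 63.4·0.4855 = 352.1109.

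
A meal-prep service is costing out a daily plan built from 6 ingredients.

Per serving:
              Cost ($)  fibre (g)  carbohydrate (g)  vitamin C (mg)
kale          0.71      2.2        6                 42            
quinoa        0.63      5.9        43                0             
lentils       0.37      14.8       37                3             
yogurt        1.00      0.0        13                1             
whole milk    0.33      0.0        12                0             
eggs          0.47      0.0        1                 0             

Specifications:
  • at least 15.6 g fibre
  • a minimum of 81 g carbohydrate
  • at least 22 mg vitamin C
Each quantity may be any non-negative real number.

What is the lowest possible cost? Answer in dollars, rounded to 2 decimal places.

$1.05

Set it up as a linear program. Let x1 = servings of kale, x2 = servings of quinoa, x3 = servings of lentils, x4 = servings of yogurt, x5 = servings of whole milk, x6 = servings of eggs.
min 0.71x1 + 0.63x2 + 0.37x3 + 1x4 + 0.33x5 + 0.47x6 s.t.:
  2.2x1 + 5.9x2 + 14.8x3 ≥ 15.6   (fibre)
  6x1 + 43x2 + 37x3 + 13x4 + 12x5 + 1x6 ≥ 81   (carbohydrate)
  42x1 + 3x3 + 1x4 ≥ 22   (vitamin C)
  x1, x2, x3, x4, x5, x6 ≥ 0.
At the optimum only kale, lentils are positive (quinoa, yogurt, whole milk, eggs = 0). The carbohydrate and vitamin C requirements are met with equality.
Optimal quantities: kale = 0.3717 servings, lentils = 2.129 servings.
Total cost: 0.71·0.3717 + 0.37·2.129 = 1.0516.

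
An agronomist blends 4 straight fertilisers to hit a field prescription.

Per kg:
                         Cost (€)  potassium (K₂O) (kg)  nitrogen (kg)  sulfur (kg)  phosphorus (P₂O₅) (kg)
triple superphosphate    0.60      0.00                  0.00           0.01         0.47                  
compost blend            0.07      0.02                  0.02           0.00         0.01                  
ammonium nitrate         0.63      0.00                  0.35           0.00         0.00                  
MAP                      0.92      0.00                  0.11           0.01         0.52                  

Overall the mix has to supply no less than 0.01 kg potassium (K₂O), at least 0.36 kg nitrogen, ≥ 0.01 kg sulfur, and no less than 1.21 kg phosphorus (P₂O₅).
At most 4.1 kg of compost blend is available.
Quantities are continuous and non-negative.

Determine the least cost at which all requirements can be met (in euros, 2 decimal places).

Let x1 = kg of triple superphosphate, x2 = kg of compost blend, x3 = kg of ammonium nitrate, x4 = kg of MAP.
min 0.6x1 + 0.07x2 + 0.63x3 + 0.92x4 s.t.:
  0.02x2 ≥ 0.01   (potassium (K₂O))
  0.02x2 + 0.35x3 + 0.11x4 ≥ 0.36   (nitrogen)
  0.01x1 + 0.01x4 ≥ 0.01   (sulfur)
  0.47x1 + 0.01x2 + 0.52x4 ≥ 1.21   (phosphorus (P₂O₅))
  x2 ≤ 4.1
  x1, x2, x3, x4 ≥ 0.
The optimal basis is {triple superphosphate, compost blend, ammonium nitrate}; MAP drops out. There the potassium (K₂O), nitrogen, phosphorus (P₂O₅) constraints are tight.
Solving gives x1 = 2.564, x2 = 0.5, x3 = 1.
Hence cost = 0.6·2.564 + 0.07·0.5 + 0.63·1 = €2.2034.

€2.20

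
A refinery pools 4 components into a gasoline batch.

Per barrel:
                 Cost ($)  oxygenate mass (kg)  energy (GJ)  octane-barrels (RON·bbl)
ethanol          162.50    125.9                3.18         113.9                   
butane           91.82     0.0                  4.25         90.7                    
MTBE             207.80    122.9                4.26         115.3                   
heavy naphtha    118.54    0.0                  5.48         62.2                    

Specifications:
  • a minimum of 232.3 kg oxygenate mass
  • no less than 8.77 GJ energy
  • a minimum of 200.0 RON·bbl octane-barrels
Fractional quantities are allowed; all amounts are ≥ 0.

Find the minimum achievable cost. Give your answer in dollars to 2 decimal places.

Let x1 = barrels of ethanol, x2 = barrels of butane, x3 = barrels of MTBE, x4 = barrels of heavy naphtha.
Minimize 162.5x1 + 91.82x2 + 207.8x3 + 118.54x4 subject to:
  125.9x1 + 122.9x3 ≥ 232.3   (oxygenate mass)
  3.18x1 + 4.25x2 + 4.26x3 + 5.48x4 ≥ 8.77   (energy)
  113.9x1 + 90.7x2 + 115.3x3 + 62.2x4 ≥ 200   (octane-barrels)
  x1, x2, x3, x4 ≥ 0.
The optimal basis is {ethanol, butane}; MTBE, heavy naphtha drop out. There the oxygenate mass and energy constraints are tight.
Solving gives x1 = 1.8451, x2 = 0.68295.
Objective = 162.5·1.8451 + 91.82·0.68295 = 362.5372.

$362.54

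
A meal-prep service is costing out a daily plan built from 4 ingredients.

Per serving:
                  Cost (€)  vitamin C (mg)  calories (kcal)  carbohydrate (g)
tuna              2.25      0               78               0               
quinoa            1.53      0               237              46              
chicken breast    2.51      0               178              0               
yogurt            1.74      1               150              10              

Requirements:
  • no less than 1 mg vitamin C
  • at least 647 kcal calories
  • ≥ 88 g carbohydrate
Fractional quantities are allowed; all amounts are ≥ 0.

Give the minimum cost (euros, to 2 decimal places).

Let x1 = servings of tuna, x2 = servings of quinoa, x3 = servings of chicken breast, x4 = servings of yogurt.
Minimise 2.25x1 + 1.53x2 + 2.51x3 + 1.74x4 subject to:
  1x4 ≥ 1   (vitamin C)
  78x1 + 237x2 + 178x3 + 150x4 ≥ 647   (calories)
  46x2 + 10x4 ≥ 88   (carbohydrate)
  x1, x2, x3, x4 ≥ 0.
The cheapest feasible vertex uses only quinoa, yogurt; tuna, chicken breast are not used. There the vitamin C and calories constraints are tight.
That vertex is x2 = 2.097, x4 = 1.
Total cost: 1.53·2.097 + 1.74·1 = 4.9484.

€4.95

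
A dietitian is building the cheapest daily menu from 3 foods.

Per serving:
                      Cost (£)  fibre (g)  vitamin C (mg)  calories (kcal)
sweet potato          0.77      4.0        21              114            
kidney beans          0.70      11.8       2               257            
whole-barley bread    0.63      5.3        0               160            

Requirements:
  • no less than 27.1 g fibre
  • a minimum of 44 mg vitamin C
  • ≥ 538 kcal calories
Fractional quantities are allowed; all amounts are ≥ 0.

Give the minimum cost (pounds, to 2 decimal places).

£2.64

This is a linear program. Let x1 = servings of sweet potato, x2 = servings of kidney beans, x3 = servings of whole-barley bread.
min 0.77x1 + 0.7x2 + 0.63x3 s.t.:
  4x1 + 11.8x2 + 5.3x3 ≥ 27.1   (fibre)
  21x1 + 2x2 ≥ 44   (vitamin C)
  114x1 + 257x2 + 160x3 ≥ 538   (calories)
  x1, x2, x3 ≥ 0.
The cheapest feasible vertex uses only sweet potato, kidney beans; whole-barley bread is not used. The fibre and vitamin C requirements are met with equality.
So sweet potato = 1.939 servings, kidney beans = 1.639 servings.
Cost = 0.77·1.939 + 0.7·1.639 = 2.6403.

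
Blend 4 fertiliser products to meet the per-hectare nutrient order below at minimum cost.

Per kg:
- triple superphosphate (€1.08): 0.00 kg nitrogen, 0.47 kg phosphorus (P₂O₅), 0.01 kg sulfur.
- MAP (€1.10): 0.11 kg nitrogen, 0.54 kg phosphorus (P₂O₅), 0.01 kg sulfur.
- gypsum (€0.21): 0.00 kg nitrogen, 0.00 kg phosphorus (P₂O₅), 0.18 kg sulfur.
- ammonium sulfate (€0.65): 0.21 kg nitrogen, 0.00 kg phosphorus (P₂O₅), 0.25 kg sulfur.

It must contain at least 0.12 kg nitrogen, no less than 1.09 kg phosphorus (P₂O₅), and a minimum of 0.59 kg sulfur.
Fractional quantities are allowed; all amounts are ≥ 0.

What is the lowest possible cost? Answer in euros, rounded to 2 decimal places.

Set it up as a linear program. Let x1 = kg of triple superphosphate, x2 = kg of MAP, x3 = kg of gypsum, x4 = kg of ammonium sulfate.
min 1.08x1 + 1.1x2 + 0.21x3 + 0.65x4 subject to:
  0.11x2 + 0.21x4 ≥ 0.12   (nitrogen)
  0.47x1 + 0.54x2 ≥ 1.09   (phosphorus (P₂O₅))
  0.01x1 + 0.01x2 + 0.18x3 + 0.25x4 ≥ 0.59   (sulfur)
  x1, x2, x3, x4 ≥ 0.
At the optimum only MAP, gypsum are positive (triple superphosphate, ammonium sulfate = 0). There the phosphorus (P₂O₅) and sulfur constraints are tight.
Solving gives x2 = 2.019, x3 = 3.166.
Hence cost = 1.1·2.019 + 0.21·3.166 = €2.8858.

€2.89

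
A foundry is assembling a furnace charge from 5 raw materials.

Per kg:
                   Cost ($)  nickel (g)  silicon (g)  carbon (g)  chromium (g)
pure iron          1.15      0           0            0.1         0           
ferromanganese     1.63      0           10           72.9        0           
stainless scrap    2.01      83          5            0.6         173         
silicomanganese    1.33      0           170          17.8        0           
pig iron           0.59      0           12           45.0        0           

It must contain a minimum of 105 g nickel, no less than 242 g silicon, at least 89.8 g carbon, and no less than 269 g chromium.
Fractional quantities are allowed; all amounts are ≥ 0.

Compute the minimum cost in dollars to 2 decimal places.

$5.69

Treat it as an LP. Let x1 = kg of pure iron, x2 = kg of ferromanganese, x3 = kg of stainless scrap, x4 = kg of silicomanganese, x5 = kg of pig iron.
Minimize 1.15x1 + 1.63x2 + 2.01x3 + 1.33x4 + 0.59x5 s.t.:
  83x3 ≥ 105   (nickel)
  10x2 + 5x3 + 170x4 + 12x5 ≥ 242   (silicon)
  0.1x1 + 72.9x2 + 0.6x3 + 17.8x4 + 45x5 ≥ 89.8   (carbon)
  173x3 ≥ 269   (chromium)
  x1, x2, x3, x4, x5 ≥ 0.
The optimal basis is {stainless scrap, silicomanganese, pig iron}; pure iron, ferromanganese drop out. Binding constraints: silicon, carbon, chromium.
Solving gives x3 = 1.555, x4 = 1.274, x5 = 1.471.
Total cost: 2.01·1.555 + 1.33·1.274 + 0.59·1.471 = 5.6879.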